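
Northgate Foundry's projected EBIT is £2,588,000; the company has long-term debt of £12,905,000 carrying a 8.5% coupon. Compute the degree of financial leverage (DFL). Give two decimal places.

1.74

Annual interest charges come to £1,096,925.00.
Degree of financial leverage = EBIT / (EBIT − interest) = £2,588,000 / £1,491,075.00 = 1.7357.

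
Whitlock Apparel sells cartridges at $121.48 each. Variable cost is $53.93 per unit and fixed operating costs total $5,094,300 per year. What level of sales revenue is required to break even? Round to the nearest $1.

CM per unit = $121.48 − $53.93 = $67.55; CM ratio = $67.55 / $121.48 = 0.5561.
Break-even revenue = fixed costs × price ÷ CM = $5,094,300 × $121.48 ÷ $67.55 = $9,161,444.

$9,161,444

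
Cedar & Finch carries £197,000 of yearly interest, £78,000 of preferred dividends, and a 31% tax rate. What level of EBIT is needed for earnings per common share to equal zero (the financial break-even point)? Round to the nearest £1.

Preferred dividends are paid after tax, so their pre-tax equivalent is £78,000 ÷ (1 − 0.31) = £113,043.48.
Financial break-even EBIT = interest + D_p ÷ (1 − t) = £197,000 + £113,043.48 = £310,043.48.

£310,043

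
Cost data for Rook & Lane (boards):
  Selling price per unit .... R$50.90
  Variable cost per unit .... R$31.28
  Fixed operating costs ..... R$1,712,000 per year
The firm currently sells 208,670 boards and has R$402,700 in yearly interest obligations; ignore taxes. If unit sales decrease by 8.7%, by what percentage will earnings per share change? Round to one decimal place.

Contribution at this volume is 208,670 × R$19.62 = R$4,094,105.40.
EBIT = R$4,094,105.40 − R$1,712,000 = R$2,382,105.40.
Interest = R$402,700.00, so EBIT − I = R$1,979,405.40.
DCL = total CM / (EBIT − I) = R$4,094,105.40 / R$1,979,405.40 = 2.0684.
%ΔEPS = DCL × %ΔSales = 2.0684 × -8.7% = -18.0%.

-18.0%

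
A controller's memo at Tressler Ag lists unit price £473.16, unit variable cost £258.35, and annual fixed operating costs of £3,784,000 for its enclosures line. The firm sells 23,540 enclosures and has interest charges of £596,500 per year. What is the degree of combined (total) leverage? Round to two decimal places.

7.48

Contribution at this volume is 23,540 × £214.81 = £5,056,627.40.
Operating income = contribution − fixed costs = £5,056,627.40 − £3,784,000 = £1,272,627.40. Interest = £596,500.00, so EBIT − I = £676,127.40.
DCL = contribution ÷ (EBIT − I) = £5,056,627.40 ÷ £676,127.40 = 7.4788.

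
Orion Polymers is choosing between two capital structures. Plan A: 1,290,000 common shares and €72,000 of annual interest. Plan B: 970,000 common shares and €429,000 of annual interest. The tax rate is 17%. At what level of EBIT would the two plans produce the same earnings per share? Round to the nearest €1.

€1,511,156

At indifference, (EBIT − 72,000)(1 − t)/1,290,000 = (EBIT − 429,000)(1 − t)/970,000.
Cancelling (1 − t) and cross-multiplying: 970,000·(EBIT − 72,000) = 1,290,000·(EBIT − 429,000).
EBIT × (1,290,000 − 970,000) = 429,000 × 1,290,000 − 72,000 × 970,000 = 483,570,000,000, so EBIT = 483,570,000,000 ÷ 320,000 = 1,511,156.25.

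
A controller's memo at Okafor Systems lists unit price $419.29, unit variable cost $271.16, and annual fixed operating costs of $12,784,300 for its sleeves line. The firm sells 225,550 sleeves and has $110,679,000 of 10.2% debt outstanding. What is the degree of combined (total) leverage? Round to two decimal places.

3.58

Total contribution margin = 225,550 × $148.13 = $33,410,721.50.
Operating income = contribution − fixed costs = $33,410,721.50 − $12,784,300 = $20,626,421.50. Interest = $11,289,258.00.
DOL = $33,410,721.50 ÷ $20,626,421.50 = 1.6198; DFL = $20,626,421.50 ÷ $9,337,163.50 = 2.2091.
Combined leverage = 1.6198 × 2.2091 = 3.5783.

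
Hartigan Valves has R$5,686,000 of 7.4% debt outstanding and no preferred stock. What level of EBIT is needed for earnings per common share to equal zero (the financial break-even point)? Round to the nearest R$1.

Annual interest = 7.4% × R$5,686,000 = R$420,764.00.
With no preferred dividends, EPS = 0 when EBIT exactly covers interest, so the financial break-even EBIT is R$420,764.00.

R$420,764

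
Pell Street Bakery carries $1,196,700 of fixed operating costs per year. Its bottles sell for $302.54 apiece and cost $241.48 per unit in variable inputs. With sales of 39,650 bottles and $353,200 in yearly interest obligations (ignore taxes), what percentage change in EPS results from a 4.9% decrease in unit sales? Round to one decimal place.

-13.6%

Total contribution margin = 39,650 × $61.06 = $2,421,029.00.
Subtracting fixed costs: EBIT = $2,421,029.00 − $1,196,700 = $1,224,329.00.
Interest = $353,200.00, so EBIT − I = $871,129.00.
Degree of combined leverage = contribution ÷ (EBIT − I) = $2,421,029.00 ÷ $871,129.00 = 2.7792.
EPS therefore changes by 2.7792 × (-4.9%) = -13.6%.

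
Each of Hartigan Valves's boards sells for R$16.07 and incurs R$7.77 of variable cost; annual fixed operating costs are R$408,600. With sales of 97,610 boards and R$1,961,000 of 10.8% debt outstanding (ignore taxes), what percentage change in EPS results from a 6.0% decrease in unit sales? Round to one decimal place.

-25.6%

At 97,610 units, contribution = 97,610 × R$8.30 = R$810,163.00.
Operating income = contribution − fixed costs = R$810,163.00 − R$408,600 = R$401,563.00.
Interest = R$211,788.00, so EBIT − I = R$189,775.00.
Degree of combined leverage = contribution ÷ (EBIT − I) = R$810,163.00 ÷ R$189,775.00 = 4.2691.
EPS therefore changes by 4.2691 × (-6.0%) = -25.6%.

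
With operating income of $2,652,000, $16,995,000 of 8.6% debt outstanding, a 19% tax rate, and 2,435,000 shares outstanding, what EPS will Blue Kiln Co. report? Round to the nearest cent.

$0.40

Pre-tax income = $2,652,000 − $1,461,570.00 = $1,190,430.00.
After tax at 19%: net income = $1,190,430.00 × 0.81 = $964,248.30.
EPS = $964,248.30 ÷ 2,435,000 = $0.40.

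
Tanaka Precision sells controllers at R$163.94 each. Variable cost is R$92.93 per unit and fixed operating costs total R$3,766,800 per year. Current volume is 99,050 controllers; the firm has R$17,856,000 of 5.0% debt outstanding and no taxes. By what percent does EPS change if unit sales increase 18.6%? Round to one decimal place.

+55.1%

Contribution at this volume is 99,050 × R$71.01 = R$7,033,540.50.
Operating income = contribution − fixed costs = R$7,033,540.50 − R$3,766,800 = R$3,266,740.50.
Interest = R$892,800.00, so EBIT − I = R$2,373,940.50.
Degree of combined leverage = contribution ÷ (EBIT − I) = R$7,033,540.50 ÷ R$2,373,940.50 = 2.9628.
EPS therefore changes by 2.9628 × (+18.6%) = +55.1%.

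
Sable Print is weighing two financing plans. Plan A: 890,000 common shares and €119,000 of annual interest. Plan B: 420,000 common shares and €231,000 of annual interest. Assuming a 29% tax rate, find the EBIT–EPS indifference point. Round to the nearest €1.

At indifference, (EBIT − 119,000)(1 − t)/890,000 = (EBIT − 231,000)(1 − t)/420,000.
Cancelling (1 − t) and cross-multiplying: 420,000·(EBIT − 119,000) = 890,000·(EBIT − 231,000).
EBIT × (890,000 − 420,000) = 231,000 × 890,000 − 119,000 × 420,000 = 155,610,000,000, so EBIT = 155,610,000,000 ÷ 470,000 = 331,085.11.

€331,085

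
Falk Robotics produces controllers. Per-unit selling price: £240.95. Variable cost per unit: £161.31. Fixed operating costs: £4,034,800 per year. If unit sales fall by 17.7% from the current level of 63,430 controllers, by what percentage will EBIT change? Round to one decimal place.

Total contribution margin = 63,430 × £79.64 = £5,051,565.20.
Subtracting fixed costs: EBIT = £5,051,565.20 − £4,034,800 = £1,016,765.20.
So DOL = total CM / EBIT = £5,051,565.20 / £1,016,765.20 = 4.9683.
%ΔEBIT = DOL × %ΔSales = 4.9683 × -17.7% = -87.9%.

-87.9%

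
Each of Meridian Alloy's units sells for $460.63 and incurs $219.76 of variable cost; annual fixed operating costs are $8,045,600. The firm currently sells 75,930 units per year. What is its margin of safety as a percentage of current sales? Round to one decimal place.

56.0%

Contribution margin per unit = $460.63 − $219.76 = $240.87. Break-even units = $8,045,600 ÷ $240.87 = 33,402.25; break-even revenue = 33,402.25 × $460.63 = $15,386,078.50.
Actual sales revenue = 75,930 × $460.63 = $34,975,635.90.
Margin of safety = ($34,975,635.90 − $15,386,078.50) ÷ $34,975,635.90 = 56.0%.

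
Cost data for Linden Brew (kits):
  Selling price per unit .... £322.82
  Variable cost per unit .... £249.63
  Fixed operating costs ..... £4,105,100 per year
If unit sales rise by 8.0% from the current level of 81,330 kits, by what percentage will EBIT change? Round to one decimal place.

+25.8%

Total contribution margin = 81,330 × £73.19 = £5,952,542.70.
Operating income = contribution − fixed costs = £5,952,542.70 − £4,105,100 = £1,847,442.70.
DOL = contribution ÷ EBIT = £5,952,542.70 ÷ £1,847,442.70 = 3.2220.
%ΔEBIT = DOL × %ΔSales = 3.2220 × +8.0% = +25.8%.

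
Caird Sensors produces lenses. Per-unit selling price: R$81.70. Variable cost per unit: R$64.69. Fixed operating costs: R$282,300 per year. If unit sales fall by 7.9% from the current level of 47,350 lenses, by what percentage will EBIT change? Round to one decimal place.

-12.2%

Total contribution margin = 47,350 × R$17.01 = R$805,423.50.
Subtracting fixed costs: EBIT = R$805,423.50 − R$282,300 = R$523,123.50.
Degree of operating leverage = R$805,423.50 / R$523,123.50 = 1.5396.
So EBIT moves 1.5396 × (-7.9%) = -12.2%.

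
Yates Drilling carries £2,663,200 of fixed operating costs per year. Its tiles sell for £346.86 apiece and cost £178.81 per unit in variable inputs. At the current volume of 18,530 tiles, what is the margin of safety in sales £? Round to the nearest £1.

£930,395

Each unit contributes £346.86 − £178.81 = £168.05. Break-even units = £2,663,200 ÷ £168.05 = 15,847.66; break-even revenue = 15,847.66 × £346.86 = £5,496,920.87.
Current sales = 18,530 × £346.86 = £6,427,315.80.
Margin of safety = £6,427,315.80 − £5,496,920.87 = £930,395.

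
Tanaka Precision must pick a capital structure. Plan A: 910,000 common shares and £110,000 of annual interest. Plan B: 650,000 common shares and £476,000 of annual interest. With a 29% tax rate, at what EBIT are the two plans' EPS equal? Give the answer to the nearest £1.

£1,391,000

Set EPS_A = EPS_B: (EBIT − £110,000)(1 − 0.29) ÷ 910,000 = (EBIT − £476,000)(1 − 0.29) ÷ 650,000.
Cancelling (1 − t) and cross-multiplying: 650,000·(EBIT − 110,000) = 910,000·(EBIT − 476,000).
EBIT × (910,000 − 650,000) = 476,000 × 910,000 − 110,000 × 650,000 = 361,660,000,000, so EBIT = 361,660,000,000 ÷ 260,000 = 1,391,000.00.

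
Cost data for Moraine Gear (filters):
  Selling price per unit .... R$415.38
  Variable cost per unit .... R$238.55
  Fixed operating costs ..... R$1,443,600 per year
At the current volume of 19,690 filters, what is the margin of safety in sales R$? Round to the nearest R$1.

Each unit contributes R$415.38 − R$238.55 = R$176.83. Break-even units = R$1,443,600 ÷ R$176.83 = 8,163.77; break-even revenue = 8,163.77 × R$415.38 = R$3,391,068.08.
Actual sales revenue = 19,690 × R$415.38 = R$8,178,832.20.
Margin of safety = R$8,178,832.20 − R$3,391,068.08 = R$4,787,764.

R$4,787,764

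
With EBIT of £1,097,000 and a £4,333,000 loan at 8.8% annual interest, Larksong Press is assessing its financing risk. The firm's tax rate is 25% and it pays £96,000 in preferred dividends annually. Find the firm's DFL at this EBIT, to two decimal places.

1.87

Annual interest charges come to £381,304.00.
Pre-tax preferred-dividend burden = £96,000 ÷ (1 − 0.25) = £128,000.00.
DFL = EBIT ÷ [EBIT − I − D_p/(1−t)] = £1,097,000 ÷ [£1,097,000 − £381,304.00 − £128,000.00] = £1,097,000 ÷ £587,696.00 = 1.8666.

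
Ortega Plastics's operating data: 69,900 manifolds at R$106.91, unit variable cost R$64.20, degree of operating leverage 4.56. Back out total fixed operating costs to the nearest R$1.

R$2,330,730

Total contribution margin = 69,900 × R$42.71 = R$2,985,429.00.
DOL = contribution / EBIT, so EBIT = R$2,985,429.00 / 4.56 = R$654,699.34.
And FC = contribution − EBIT = R$2,985,429.00 − R$654,699.34 = R$2,330,730.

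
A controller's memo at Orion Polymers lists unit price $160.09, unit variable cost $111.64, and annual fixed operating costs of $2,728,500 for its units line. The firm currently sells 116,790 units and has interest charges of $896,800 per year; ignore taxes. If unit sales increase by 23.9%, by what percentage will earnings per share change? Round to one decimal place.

Total contribution margin = 116,790 × $48.45 = $5,658,475.50.
Operating income = contribution − fixed costs = $5,658,475.50 − $2,728,500 = $2,929,975.50.
After interest of $896,800.00, pre-tax earnings = $2,033,175.50.
Degree of combined leverage = contribution ÷ (EBIT − I) = $5,658,475.50 ÷ $2,033,175.50 = 2.7831.
%ΔEPS = DCL × %ΔSales = 2.7831 × +23.9% = +66.5%.

+66.5%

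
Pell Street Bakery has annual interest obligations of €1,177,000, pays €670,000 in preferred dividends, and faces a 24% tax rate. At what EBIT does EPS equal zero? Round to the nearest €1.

Preferred dividends are paid after tax, so their pre-tax equivalent is €670,000 ÷ (1 − 0.24) = €881,578.95.
EPS = 0 when EBIT covers interest plus the pre-tax preferred burden: €1,177,000 + €881,578.95 = €2,058,578.95.

€2,058,579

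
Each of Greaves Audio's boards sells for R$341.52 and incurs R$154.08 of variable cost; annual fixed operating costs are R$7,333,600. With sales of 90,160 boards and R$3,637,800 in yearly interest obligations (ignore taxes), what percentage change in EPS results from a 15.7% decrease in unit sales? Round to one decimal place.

Contribution at this volume is 90,160 × R$187.44 = R$16,899,590.40.
EBIT = R$16,899,590.40 − R$7,333,600 = R$9,565,990.40.
After interest of R$3,637,800.00, pre-tax earnings = R$5,928,190.40.
DCL = total CM / (EBIT − I) = R$16,899,590.40 / R$5,928,190.40 = 2.8507.
EPS therefore changes by 2.8507 × (-15.7%) = -44.8%.

-44.8%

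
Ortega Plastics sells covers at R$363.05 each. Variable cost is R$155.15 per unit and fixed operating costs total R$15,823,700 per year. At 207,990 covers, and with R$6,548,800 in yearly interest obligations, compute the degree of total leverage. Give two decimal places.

Contribution at this volume is 207,990 × R$207.90 = R$43,241,121.00.
Operating income = contribution − fixed costs = R$43,241,121.00 − R$15,823,700 = R$27,417,421.00. Interest = R$6,548,800.00, so EBIT − I = R$20,868,621.00.
Degree of total leverage = total CM / (EBIT − interest) = R$43,241,121.00 / R$20,868,621.00 = 2.0721.

2.07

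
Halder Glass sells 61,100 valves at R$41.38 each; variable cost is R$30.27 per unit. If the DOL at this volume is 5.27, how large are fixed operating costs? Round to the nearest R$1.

Contribution at this volume is 61,100 × R$11.11 = R$678,821.00.
DOL = contribution / EBIT, so EBIT = R$678,821.00 / 5.27 = R$128,808.54.
And FC = contribution − EBIT = R$678,821.00 − R$128,808.54 = R$550,012.

R$550,012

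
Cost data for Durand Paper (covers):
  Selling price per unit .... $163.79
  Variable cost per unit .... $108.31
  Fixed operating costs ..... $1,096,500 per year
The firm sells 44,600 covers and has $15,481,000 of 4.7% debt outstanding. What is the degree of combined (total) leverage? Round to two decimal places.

Contribution at this volume is 44,600 × $55.48 = $2,474,408.00.
EBIT = $2,474,408.00 − $1,096,500 = $1,377,908.00. Interest = $727,607.00, so EBIT − I = $650,301.00.
DCL = contribution ÷ (EBIT − I) = $2,474,408.00 ÷ $650,301.00 = 3.8050.

3.81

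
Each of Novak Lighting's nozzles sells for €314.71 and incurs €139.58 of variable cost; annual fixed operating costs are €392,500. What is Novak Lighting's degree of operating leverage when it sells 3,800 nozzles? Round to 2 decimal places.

2.44

Total contribution margin = 3,800 × €175.13 = €665,494.00.
Operating income = contribution − fixed costs = €665,494.00 − €392,500 = €272,994.00.
DOL = contribution ÷ EBIT = €665,494.00 ÷ €272,994.00 = 2.4378.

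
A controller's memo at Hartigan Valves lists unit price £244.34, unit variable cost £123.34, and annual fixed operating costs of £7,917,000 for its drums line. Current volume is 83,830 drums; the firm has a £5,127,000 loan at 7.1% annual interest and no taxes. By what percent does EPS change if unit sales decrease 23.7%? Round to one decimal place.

Total contribution margin = 83,830 × £121.00 = £10,143,430.00.
EBIT = £10,143,430.00 − £7,917,000 = £2,226,430.00.
Interest = £364,017.00, so EBIT − I = £1,862,413.00.
DCL = total CM / (EBIT − I) = £10,143,430.00 / £1,862,413.00 = 5.4464.
EPS therefore changes by 5.4464 × (-23.7%) = -129.1%.

-129.1%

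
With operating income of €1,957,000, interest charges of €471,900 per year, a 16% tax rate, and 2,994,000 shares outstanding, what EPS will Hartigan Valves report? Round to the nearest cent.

Interest = €471,900.00, so EBT = €1,957,000 − €471,900.00 = €1,485,100.00.
Net income = €1,485,100.00 × (1 − 0.16) = €1,247,484.00.
Per share: €1,247,484.00 / 2,994,000 shares = €0.42.

€0.42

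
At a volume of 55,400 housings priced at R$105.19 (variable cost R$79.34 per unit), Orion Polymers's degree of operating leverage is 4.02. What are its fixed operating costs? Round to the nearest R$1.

R$1,075,849

Total contribution margin = 55,400 × R$25.85 = R$1,432,090.00.
DOL = contribution / EBIT, so EBIT = R$1,432,090.00 / 4.02 = R$356,241.29.
Fixed costs = CM − EBIT = R$1,432,090.00 − R$356,241.29 = R$1,075,849.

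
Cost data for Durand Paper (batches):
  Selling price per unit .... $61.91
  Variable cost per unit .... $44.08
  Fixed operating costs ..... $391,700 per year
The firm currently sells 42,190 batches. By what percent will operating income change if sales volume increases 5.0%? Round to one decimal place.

At 42,190 units, contribution = 42,190 × $17.83 = $752,247.70.
EBIT = $752,247.70 − $391,700 = $360,547.70.
So DOL = total CM / EBIT = $752,247.70 / $360,547.70 = 2.0864.
%ΔEBIT = DOL × %ΔSales = 2.0864 × +5.0% = +10.4%.

+10.4%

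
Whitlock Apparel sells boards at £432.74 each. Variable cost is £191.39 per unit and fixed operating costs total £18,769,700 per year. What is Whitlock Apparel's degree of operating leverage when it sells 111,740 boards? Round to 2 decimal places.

3.29

Total contribution margin = 111,740 × £241.35 = £26,968,449.00.
Subtracting fixed costs: EBIT = £26,968,449.00 − £18,769,700 = £8,198,749.00.
So DOL = total CM / EBIT = £26,968,449.00 / £8,198,749.00 = 3.2893.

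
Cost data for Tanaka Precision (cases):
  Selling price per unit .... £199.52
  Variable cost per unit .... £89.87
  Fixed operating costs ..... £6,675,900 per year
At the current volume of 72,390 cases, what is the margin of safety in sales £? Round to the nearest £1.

Contribution margin per unit = £199.52 − £89.87 = £109.65. Break-even units = £6,675,900 ÷ £109.65 = 60,883.72; break-even revenue = 60,883.72 × £199.52 = £12,147,520.00.
Actual sales revenue = 72,390 × £199.52 = £14,443,252.80.
Margin of safety = £14,443,252.80 − £12,147,520.00 = £2,295,733.

£2,295,733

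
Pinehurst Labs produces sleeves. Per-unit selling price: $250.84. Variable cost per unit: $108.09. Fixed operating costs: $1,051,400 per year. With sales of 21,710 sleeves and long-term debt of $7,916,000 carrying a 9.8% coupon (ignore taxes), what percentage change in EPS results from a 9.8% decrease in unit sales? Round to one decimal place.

-23.9%

Contribution at this volume is 21,710 × $142.75 = $3,099,102.50.
Operating income = contribution − fixed costs = $3,099,102.50 − $1,051,400 = $2,047,702.50.
Interest = $775,768.00, so EBIT − I = $1,271,934.50.
DCL = total CM / (EBIT − I) = $3,099,102.50 / $1,271,934.50 = 2.4365.
EPS therefore changes by 2.4365 × (-9.8%) = -23.9%.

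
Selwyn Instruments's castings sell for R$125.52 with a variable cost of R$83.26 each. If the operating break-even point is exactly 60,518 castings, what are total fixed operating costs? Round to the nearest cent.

R$2,557,490.68

Contribution margin per unit = R$125.52 − R$83.26 = R$42.26.
Fixed costs = break-even units × CM = 60,518 × R$42.26 = R$2,557,490.68.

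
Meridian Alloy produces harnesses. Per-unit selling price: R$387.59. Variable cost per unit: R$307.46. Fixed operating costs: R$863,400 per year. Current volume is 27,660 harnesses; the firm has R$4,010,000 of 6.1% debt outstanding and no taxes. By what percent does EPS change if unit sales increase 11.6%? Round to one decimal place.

At 27,660 units, contribution = 27,660 × R$80.13 = R$2,216,395.80.
Subtracting fixed costs: EBIT = R$2,216,395.80 − R$863,400 = R$1,352,995.80.
After interest of R$244,610.00, pre-tax earnings = R$1,108,385.80.
Degree of combined leverage = contribution ÷ (EBIT − I) = R$2,216,395.80 ÷ R$1,108,385.80 = 1.9997.
EPS therefore changes by 1.9997 × (+11.6%) = +23.2%.

+23.2%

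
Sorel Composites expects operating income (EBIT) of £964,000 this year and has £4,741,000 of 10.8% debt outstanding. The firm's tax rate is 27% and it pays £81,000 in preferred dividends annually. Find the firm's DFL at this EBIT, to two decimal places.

2.83

Annual interest charges come to £512,028.00.
Pre-tax preferred-dividend burden = £81,000 ÷ (1 − 0.27) = £110,958.90.
DFL = EBIT ÷ [EBIT − I − D_p/(1−t)] = £964,000 ÷ [£964,000 − £512,028.00 − £110,958.90] = £964,000 ÷ £341,013.10 = 2.8269.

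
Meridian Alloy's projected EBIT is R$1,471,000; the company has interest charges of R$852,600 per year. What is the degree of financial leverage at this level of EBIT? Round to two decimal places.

Annual interest charges come to R$852,600.00.
Degree of financial leverage = EBIT / (EBIT − interest) = R$1,471,000 / R$618,400.00 = 2.3787.

2.38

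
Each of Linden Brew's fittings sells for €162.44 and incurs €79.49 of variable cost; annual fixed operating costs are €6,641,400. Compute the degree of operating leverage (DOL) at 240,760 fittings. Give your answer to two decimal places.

Total contribution margin = 240,760 × €82.95 = €19,971,042.00.
Operating income = contribution − fixed costs = €19,971,042.00 − €6,641,400 = €13,329,642.00.
Degree of operating leverage = €19,971,042.00 / €13,329,642.00 = 1.4982.

1.50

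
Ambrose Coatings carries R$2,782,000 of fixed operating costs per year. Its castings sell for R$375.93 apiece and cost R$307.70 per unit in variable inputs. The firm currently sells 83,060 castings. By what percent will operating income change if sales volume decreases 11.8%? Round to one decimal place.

-23.2%

Total contribution margin = 83,060 × R$68.23 = R$5,667,183.80.
Operating income = contribution − fixed costs = R$5,667,183.80 − R$2,782,000 = R$2,885,183.80.
Degree of operating leverage = R$5,667,183.80 / R$2,885,183.80 = 1.9642.
%ΔEBIT = DOL × %ΔSales = 1.9642 × -11.8% = -23.2%.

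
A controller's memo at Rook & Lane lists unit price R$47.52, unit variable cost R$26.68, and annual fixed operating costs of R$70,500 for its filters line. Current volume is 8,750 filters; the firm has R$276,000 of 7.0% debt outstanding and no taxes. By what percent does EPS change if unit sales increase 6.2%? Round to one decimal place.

+12.2%

Contribution at this volume is 8,750 × R$20.84 = R$182,350.00.
EBIT = R$182,350.00 − R$70,500 = R$111,850.00.
Interest = R$19,320.00, so EBIT − I = R$92,530.00.
DCL = total CM / (EBIT − I) = R$182,350.00 / R$92,530.00 = 1.9707.
EPS therefore changes by 1.9707 × (+6.2%) = +12.2%.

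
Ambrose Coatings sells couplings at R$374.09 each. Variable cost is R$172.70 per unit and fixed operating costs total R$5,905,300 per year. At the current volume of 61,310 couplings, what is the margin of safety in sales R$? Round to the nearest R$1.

R$11,966,126

Unit CM = price − variable cost = R$374.09 − R$172.70 = R$201.39. Break-even units = R$5,905,300 ÷ R$201.39 = 29,322.71; break-even revenue = 29,322.71 × R$374.09 = R$10,969,331.53.
Current sales = 61,310 × R$374.09 = R$22,935,457.90.
Margin of safety = R$22,935,457.90 − R$10,969,331.53 = R$11,966,126.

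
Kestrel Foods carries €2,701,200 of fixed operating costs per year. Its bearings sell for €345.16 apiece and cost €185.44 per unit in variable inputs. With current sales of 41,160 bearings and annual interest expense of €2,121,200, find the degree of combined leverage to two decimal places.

3.75

At 41,160 units, contribution = 41,160 × €159.72 = €6,574,075.20.
EBIT = €6,574,075.20 − €2,701,200 = €3,872,875.20. Interest = €2,121,200.00, so EBIT − I = €1,751,675.20.
DCL = contribution ÷ (EBIT − I) = €6,574,075.20 ÷ €1,751,675.20 = 3.7530.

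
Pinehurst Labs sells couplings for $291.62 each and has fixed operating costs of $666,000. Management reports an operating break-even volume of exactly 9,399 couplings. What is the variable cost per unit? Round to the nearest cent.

$220.76

Contribution per unit must be FC / Q = $666,000 / 9,399 = $70.8586.
Hence VC = price − CM = $291.62 − $70.8586 = $220.76.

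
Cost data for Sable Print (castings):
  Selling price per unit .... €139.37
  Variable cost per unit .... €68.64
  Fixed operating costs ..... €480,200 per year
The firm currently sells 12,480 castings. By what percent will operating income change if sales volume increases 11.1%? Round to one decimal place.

Contribution at this volume is 12,480 × €70.73 = €882,710.40.
Subtracting fixed costs: EBIT = €882,710.40 − €480,200 = €402,510.40.
DOL = contribution ÷ EBIT = €882,710.40 ÷ €402,510.40 = 2.1930.
%ΔEBIT = DOL × %ΔSales = 2.1930 × +11.1% = +24.3%.

+24.3%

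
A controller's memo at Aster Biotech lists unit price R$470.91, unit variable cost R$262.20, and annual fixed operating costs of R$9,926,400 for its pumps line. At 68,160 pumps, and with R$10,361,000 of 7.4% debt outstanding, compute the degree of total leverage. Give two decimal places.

At 68,160 units, contribution = 68,160 × R$208.71 = R$14,225,673.60.
EBIT = R$14,225,673.60 − R$9,926,400 = R$4,299,273.60. Interest = R$766,714.00, so EBIT − I = R$3,532,559.60.
Degree of total leverage = total CM / (EBIT − interest) = R$14,225,673.60 / R$3,532,559.60 = 4.0270.

4.03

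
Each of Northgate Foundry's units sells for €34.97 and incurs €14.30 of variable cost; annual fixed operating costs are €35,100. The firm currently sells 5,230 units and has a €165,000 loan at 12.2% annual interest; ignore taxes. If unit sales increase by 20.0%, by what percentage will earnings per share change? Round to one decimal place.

+40.9%

Total contribution margin = 5,230 × €20.67 = €108,104.10.
Subtracting fixed costs: EBIT = €108,104.10 − €35,100 = €73,004.10.
After interest of €20,130.00, pre-tax earnings = €52,874.10.
Degree of combined leverage = contribution ÷ (EBIT − I) = €108,104.10 ÷ €52,874.10 = 2.0446.
%ΔEPS = DCL × %ΔSales = 2.0446 × +20.0% = +40.9%.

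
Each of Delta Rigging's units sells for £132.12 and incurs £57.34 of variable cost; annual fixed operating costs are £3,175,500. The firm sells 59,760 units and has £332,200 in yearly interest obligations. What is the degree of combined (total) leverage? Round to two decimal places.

4.65

At 59,760 units, contribution = 59,760 × £74.78 = £4,468,852.80.
Operating income = contribution − fixed costs = £4,468,852.80 − £3,175,500 = £1,293,352.80. Interest = £332,200.00.
DOL = £4,468,852.80 ÷ £1,293,352.80 = 3.4552; DFL = £1,293,352.80 ÷ £961,152.80 = 1.3456.
DCL = DOL × DFL = 3.4552 × 1.3456 = 4.6493.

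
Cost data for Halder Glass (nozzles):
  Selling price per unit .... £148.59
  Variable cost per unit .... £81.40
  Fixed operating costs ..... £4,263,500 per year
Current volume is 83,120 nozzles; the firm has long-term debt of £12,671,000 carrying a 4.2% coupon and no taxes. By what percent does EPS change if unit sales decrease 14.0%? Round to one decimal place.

-99.1%

At 83,120 units, contribution = 83,120 × £67.19 = £5,584,832.80.
Operating income = contribution − fixed costs = £5,584,832.80 − £4,263,500 = £1,321,332.80.
After interest of £532,182.00, pre-tax earnings = £789,150.80.
Degree of combined leverage = contribution ÷ (EBIT − I) = £5,584,832.80 ÷ £789,150.80 = 7.0770.
%ΔEPS = DCL × %ΔSales = 7.0770 × -14.0% = -99.1%.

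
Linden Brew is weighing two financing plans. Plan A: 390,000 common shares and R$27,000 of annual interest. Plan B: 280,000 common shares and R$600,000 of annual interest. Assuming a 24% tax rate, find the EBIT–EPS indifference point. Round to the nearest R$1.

Set EPS_A = EPS_B: (EBIT − R$27,000)(1 − 0.24) ÷ 390,000 = (EBIT − R$600,000)(1 − 0.24) ÷ 280,000.
The (1 − t) factor cancels: (EBIT − 27,000) × 280,000 = (EBIT − 600,000) × 390,000.
Solving, EBIT = (600,000·390,000 − 27,000·280,000) / (390,000 − 280,000) = 226,440,000,000 / 110,000 = 2,058,545.45.

R$2,058,545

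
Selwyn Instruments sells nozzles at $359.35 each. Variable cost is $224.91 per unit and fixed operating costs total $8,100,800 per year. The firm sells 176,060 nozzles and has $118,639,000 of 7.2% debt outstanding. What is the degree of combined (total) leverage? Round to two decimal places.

At 176,060 units, contribution = 176,060 × $134.44 = $23,669,506.40.
EBIT = $23,669,506.40 − $8,100,800 = $15,568,706.40. Interest = $8,542,008.00, so EBIT − I = $7,026,698.40.
DCL = contribution ÷ (EBIT − I) = $23,669,506.40 ÷ $7,026,698.40 = 3.3685.

3.37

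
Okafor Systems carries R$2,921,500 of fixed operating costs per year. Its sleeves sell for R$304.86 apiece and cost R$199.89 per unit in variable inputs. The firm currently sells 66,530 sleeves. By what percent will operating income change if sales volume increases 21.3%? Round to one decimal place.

Total contribution margin = 66,530 × R$104.97 = R$6,983,654.10.
Subtracting fixed costs: EBIT = R$6,983,654.10 − R$2,921,500 = R$4,062,154.10.
Degree of operating leverage = R$6,983,654.10 / R$4,062,154.10 = 1.7192.
%ΔEBIT = DOL × %ΔSales = 1.7192 × +21.3% = +36.6%.

+36.6%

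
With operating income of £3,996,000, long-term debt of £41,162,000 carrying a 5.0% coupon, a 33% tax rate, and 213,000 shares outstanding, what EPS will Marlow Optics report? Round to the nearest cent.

£6.10

Pre-tax income = £3,996,000 − £2,058,100.00 = £1,937,900.00.
Net income = £1,937,900.00 × (1 − 0.33) = £1,298,393.00.
EPS = £1,298,393.00 ÷ 213,000 = £6.10.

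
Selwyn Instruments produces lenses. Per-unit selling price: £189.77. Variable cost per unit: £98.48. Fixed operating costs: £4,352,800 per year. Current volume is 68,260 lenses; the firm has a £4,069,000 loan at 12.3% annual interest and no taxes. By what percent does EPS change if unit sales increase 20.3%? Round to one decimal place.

+91.8%

At 68,260 units, contribution = 68,260 × £91.29 = £6,231,455.40.
Operating income = contribution − fixed costs = £6,231,455.40 − £4,352,800 = £1,878,655.40.
Interest = £500,487.00, so EBIT − I = £1,378,168.40.
Degree of combined leverage = contribution ÷ (EBIT − I) = £6,231,455.40 ÷ £1,378,168.40 = 4.5215.
EPS therefore changes by 4.5215 × (+20.3%) = +91.8%.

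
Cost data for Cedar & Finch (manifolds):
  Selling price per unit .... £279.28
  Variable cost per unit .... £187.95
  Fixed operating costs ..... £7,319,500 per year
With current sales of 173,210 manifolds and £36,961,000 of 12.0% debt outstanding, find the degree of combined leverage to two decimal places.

Total contribution margin = 173,210 × £91.33 = £15,819,269.30.
EBIT = £15,819,269.30 − £7,319,500 = £8,499,769.30. Interest = £4,435,320.00.
DOL = £15,819,269.30 ÷ £8,499,769.30 = 1.8611; DFL = £8,499,769.30 ÷ £4,064,449.30 = 2.0912.
Combined leverage = 1.8611 × 2.0912 = 3.8919.

3.89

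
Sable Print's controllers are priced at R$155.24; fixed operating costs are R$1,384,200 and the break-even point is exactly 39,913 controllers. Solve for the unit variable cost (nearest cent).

At break-even, FC = Q × (P − VC), so P − VC = R$1,384,200 ÷ 39,913 = R$34.6804.
Hence VC = price − CM = R$155.24 − R$34.6804 = R$120.56.

R$120.56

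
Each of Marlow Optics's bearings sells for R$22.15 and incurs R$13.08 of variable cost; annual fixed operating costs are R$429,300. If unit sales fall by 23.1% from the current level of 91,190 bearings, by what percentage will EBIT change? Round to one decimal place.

-48.0%

At 91,190 units, contribution = 91,190 × R$9.07 = R$827,093.30.
EBIT = R$827,093.30 − R$429,300 = R$397,793.30.
So DOL = total CM / EBIT = R$827,093.30 / R$397,793.30 = 2.0792.
%ΔEBIT = DOL × %ΔSales = 2.0792 × -23.1% = -48.0%.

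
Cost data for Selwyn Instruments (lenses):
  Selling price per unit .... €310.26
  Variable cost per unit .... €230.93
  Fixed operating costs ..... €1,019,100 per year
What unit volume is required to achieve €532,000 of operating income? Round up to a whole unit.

19,553 lenses

Unit CM = price − variable cost = €310.26 − €230.93 = €79.33.
Units = (FC + target) / CM = (€1,019,100 + €532,000) / €79.33 = 19,552.50, so 19,553 lenses.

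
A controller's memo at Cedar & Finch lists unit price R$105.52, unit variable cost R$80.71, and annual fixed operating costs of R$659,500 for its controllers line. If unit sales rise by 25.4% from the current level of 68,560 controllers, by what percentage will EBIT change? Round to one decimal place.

Total contribution margin = 68,560 × R$24.81 = R$1,700,973.60.
Operating income = contribution − fixed costs = R$1,700,973.60 − R$659,500 = R$1,041,473.60.
DOL = contribution ÷ EBIT = R$1,700,973.60 ÷ R$1,041,473.60 = 1.6332.
So EBIT moves 1.6332 × (+25.4%) = +41.5%.

+41.5%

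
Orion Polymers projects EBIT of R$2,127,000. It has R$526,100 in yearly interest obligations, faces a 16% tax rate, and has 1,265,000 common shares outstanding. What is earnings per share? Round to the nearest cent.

Interest = R$526,100.00, so EBT = R$2,127,000 − R$526,100.00 = R$1,600,900.00.
After tax at 16%: net income = R$1,600,900.00 × 0.84 = R$1,344,756.00.
EPS = R$1,344,756.00 ÷ 1,265,000 = R$1.06.

R$1.06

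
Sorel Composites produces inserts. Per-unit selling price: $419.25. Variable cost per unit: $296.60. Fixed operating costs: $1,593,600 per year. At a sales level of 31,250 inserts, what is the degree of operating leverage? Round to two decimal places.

1.71

Total contribution margin = 31,250 × $122.65 = $3,832,812.50.
Operating income = contribution − fixed costs = $3,832,812.50 − $1,593,600 = $2,239,212.50.
So DOL = total CM / EBIT = $3,832,812.50 / $2,239,212.50 = 1.7117.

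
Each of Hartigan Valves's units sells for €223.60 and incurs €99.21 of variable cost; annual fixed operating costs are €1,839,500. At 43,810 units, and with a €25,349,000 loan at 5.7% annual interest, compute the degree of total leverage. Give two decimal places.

2.52

Total contribution margin = 43,810 × €124.39 = €5,449,525.90.
EBIT = €5,449,525.90 − €1,839,500 = €3,610,025.90. Interest = €1,444,893.00.
DOL = €5,449,525.90 ÷ €3,610,025.90 = 1.5096; DFL = €3,610,025.90 ÷ €2,165,132.90 = 1.6673.
Combined leverage = 1.5096 × 1.6673 = 2.5170.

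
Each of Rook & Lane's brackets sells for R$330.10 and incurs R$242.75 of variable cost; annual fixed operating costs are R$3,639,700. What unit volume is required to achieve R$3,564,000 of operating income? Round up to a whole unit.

82,470 brackets

Contribution margin per unit = R$330.10 − R$242.75 = R$87.35.
Units = (FC + target) / CM = (R$3,639,700 + R$3,564,000) / R$87.35 = 82,469.38, so 82,470 brackets.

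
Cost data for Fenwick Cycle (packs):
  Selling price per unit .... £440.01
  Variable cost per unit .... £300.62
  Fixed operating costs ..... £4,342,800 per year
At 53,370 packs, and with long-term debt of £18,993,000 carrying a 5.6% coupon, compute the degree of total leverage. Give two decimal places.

At 53,370 units, contribution = 53,370 × £139.39 = £7,439,244.30.
EBIT = £7,439,244.30 − £4,342,800 = £3,096,444.30. Interest = £1,063,608.00, so EBIT − I = £2,032,836.30.
Degree of total leverage = total CM / (EBIT − interest) = £7,439,244.30 / £2,032,836.30 = 3.6595.

3.66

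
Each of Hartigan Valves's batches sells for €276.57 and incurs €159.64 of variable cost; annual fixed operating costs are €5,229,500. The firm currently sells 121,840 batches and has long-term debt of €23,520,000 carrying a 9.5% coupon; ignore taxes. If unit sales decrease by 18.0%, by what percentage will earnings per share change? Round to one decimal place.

-37.8%

Contribution at this volume is 121,840 × €116.93 = €14,246,751.20.
Subtracting fixed costs: EBIT = €14,246,751.20 − €5,229,500 = €9,017,251.20.
Interest = €2,234,400.00, so EBIT − I = €6,782,851.20.
Degree of combined leverage = contribution ÷ (EBIT − I) = €14,246,751.20 ÷ €6,782,851.20 = 2.1004.
EPS therefore changes by 2.1004 × (-18.0%) = -37.8%.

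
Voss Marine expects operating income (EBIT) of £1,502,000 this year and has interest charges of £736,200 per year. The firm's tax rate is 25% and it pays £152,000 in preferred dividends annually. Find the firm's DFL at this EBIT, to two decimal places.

Annual interest charges come to £736,200.00.
Pre-tax preferred-dividend burden = £152,000 ÷ (1 − 0.25) = £202,666.67.
DFL = EBIT ÷ [EBIT − I − D_p/(1−t)] = £1,502,000 ÷ [£1,502,000 − £736,200.00 − £202,666.67] = £1,502,000 ÷ £563,133.33 = 2.6672.

2.67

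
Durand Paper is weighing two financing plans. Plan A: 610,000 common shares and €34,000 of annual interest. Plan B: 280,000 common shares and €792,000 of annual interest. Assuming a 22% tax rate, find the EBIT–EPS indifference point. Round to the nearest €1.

€1,435,152

At indifference, (EBIT − 34,000)(1 − t)/610,000 = (EBIT − 792,000)(1 − t)/280,000.
Cancelling (1 − t) and cross-multiplying: 280,000·(EBIT − 34,000) = 610,000·(EBIT − 792,000).
EBIT × (610,000 − 280,000) = 792,000 × 610,000 − 34,000 × 280,000 = 473,600,000,000, so EBIT = 473,600,000,000 ÷ 330,000 = 1,435,151.52.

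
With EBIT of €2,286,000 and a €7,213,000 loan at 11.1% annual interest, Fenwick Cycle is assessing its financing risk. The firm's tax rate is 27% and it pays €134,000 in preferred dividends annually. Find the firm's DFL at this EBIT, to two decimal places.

Annual interest charges come to €800,643.00.
Pre-tax preferred-dividend burden = €134,000 ÷ (1 − 0.27) = €183,561.64.
DFL = EBIT ÷ [EBIT − I − D_p/(1−t)] = €2,286,000 ÷ [€2,286,000 − €800,643.00 − €183,561.64] = €2,286,000 ÷ €1,301,795.36 = 1.7560.

1.76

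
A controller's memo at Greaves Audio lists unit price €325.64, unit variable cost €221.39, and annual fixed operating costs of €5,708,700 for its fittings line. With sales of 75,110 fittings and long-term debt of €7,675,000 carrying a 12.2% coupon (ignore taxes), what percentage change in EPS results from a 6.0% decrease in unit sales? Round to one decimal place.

Total contribution margin = 75,110 × €104.25 = €7,830,217.50.
Subtracting fixed costs: EBIT = €7,830,217.50 − €5,708,700 = €2,121,517.50.
After interest of €936,350.00, pre-tax earnings = €1,185,167.50.
Degree of combined leverage = contribution ÷ (EBIT − I) = €7,830,217.50 ÷ €1,185,167.50 = 6.6068.
%ΔEPS = DCL × %ΔSales = 6.6068 × -6.0% = -39.6%.

-39.6%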